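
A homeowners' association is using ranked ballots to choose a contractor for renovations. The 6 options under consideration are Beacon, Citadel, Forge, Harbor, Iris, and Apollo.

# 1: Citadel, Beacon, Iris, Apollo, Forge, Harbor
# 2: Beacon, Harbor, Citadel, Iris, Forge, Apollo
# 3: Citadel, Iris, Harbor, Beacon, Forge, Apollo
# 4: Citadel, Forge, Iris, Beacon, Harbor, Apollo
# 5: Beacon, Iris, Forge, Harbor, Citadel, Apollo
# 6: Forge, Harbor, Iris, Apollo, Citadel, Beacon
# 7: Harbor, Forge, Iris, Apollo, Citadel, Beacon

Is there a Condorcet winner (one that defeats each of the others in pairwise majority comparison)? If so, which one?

Head-to-head results (7 voters total):
Beacon vs Citadel: Citadel wins 5–2.
Beacon vs Forge: Beacon wins 4–3.
Beacon vs Harbor: Beacon wins 4–3.
Beacon vs Iris: Iris wins 4–3.
Beacon vs Apollo: Beacon wins 5–2.
Citadel vs Forge: Citadel wins 4–3.
Citadel vs Harbor: Harbor wins 4–3.
Citadel vs Iris: Citadel wins 4–3.
Citadel vs Apollo: Citadel wins 5–2.
Forge vs Harbor: Forge wins 4–3.
Forge vs Iris: Iris wins 4–3.
Forge vs Apollo: Forge wins 6–1.
Harbor vs Iris: Iris wins 4–3.
Harbor vs Apollo: Harbor wins 6–1.
Iris vs Apollo: Iris wins 7–0.
No candidate beats all others: Beacon beats Harbor beats Citadel beats Beacon, a majority cycle.

None — there is no Condorcet winner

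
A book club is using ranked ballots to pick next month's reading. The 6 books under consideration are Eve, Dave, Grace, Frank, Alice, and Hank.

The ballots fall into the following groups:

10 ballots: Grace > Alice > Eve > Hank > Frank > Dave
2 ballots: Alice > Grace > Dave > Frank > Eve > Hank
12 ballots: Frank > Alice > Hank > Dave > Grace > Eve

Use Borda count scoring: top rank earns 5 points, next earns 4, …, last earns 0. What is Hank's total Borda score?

Borda scores:
  Eve: 10·3 + 2·1 + 12·0 = 32
  Dave: 10·0 + 2·3 + 12·2 = 30
  Grace: 10·5 + 2·4 + 12·1 = 70
  Frank: 10·1 + 2·2 + 12·5 = 74
  Alice: 10·4 + 2·5 + 12·4 = 98
  Hank: 10·2 + 2·0 + 12·3 = 56

56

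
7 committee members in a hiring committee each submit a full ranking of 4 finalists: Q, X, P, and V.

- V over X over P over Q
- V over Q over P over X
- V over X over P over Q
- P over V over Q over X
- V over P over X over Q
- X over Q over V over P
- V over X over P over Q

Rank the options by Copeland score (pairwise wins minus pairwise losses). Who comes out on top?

Pairwise results:
  Q vs X: X wins 5–2.
  Q vs P: P wins 5–2.
  Q vs V: V wins 6–1.
  X vs P: X wins 4–3.
  X vs V: V wins 6–1.
  P vs V: V wins 6–1.
Copeland scores (wins − losses):
  Q: 0 − 3 = -3
  X: 2 − 1 = 1
  P: 1 − 2 = -1
  V: 3 − 0 = 3
V has the best Copeland score.

V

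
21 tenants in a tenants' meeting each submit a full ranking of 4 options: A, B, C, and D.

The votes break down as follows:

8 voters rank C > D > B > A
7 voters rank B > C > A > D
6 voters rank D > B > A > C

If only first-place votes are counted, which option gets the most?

C

First-place vote totals:
  A: 0
  B: 7
  C: 8
  D: 6
C has the most first-place votes.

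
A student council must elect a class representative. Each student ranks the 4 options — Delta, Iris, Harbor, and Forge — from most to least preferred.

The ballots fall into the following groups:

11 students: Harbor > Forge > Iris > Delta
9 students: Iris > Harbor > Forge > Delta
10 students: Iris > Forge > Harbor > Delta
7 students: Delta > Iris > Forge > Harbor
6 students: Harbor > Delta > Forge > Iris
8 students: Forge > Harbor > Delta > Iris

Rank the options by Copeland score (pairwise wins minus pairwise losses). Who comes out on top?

Iris

Pairwise results:
  Delta vs Iris: Iris wins 30–21.
  Delta vs Harbor: Harbor wins 44–7.
  Delta vs Forge: Forge wins 38–13.
  Iris vs Harbor: Iris wins 26–25.
  Iris vs Forge: Iris wins 26–25.
  Harbor vs Forge: Harbor wins 26–25.
Copeland scores (wins − losses):
  Delta: 0 − 3 = -3
  Iris: 3 − 0 = 3
  Harbor: 2 − 1 = 1
  Forge: 1 − 2 = -1
Iris has the best Copeland score.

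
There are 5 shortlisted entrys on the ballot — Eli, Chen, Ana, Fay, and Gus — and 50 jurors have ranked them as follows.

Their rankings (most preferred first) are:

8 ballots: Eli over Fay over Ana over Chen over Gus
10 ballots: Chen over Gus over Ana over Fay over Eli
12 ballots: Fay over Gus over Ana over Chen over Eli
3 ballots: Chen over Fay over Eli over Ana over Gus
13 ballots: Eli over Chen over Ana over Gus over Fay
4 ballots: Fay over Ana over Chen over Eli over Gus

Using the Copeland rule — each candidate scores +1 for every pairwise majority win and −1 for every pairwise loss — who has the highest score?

Pairwise results:
  Eli vs Chen: Chen wins 29–21.
  Eli vs Ana: Ana wins 26–24.
  Eli vs Fay: Fay wins 29–21.
  Eli vs Gus: Eli wins 28–22.
  Chen vs Ana: Chen wins 26–24.
  Chen vs Fay: Chen wins 26–24.
  Chen vs Gus: Chen wins 38–12.
  Ana vs Fay: Fay wins 27–23.
  Ana vs Gus: Ana wins 28–22.
  Fay vs Gus: Fay wins 27–23.
Copeland scores (wins − losses):
  Eli: 1 − 3 = -2
  Chen: 4 − 0 = 4
  Ana: 2 − 2 = 0
  Fay: 3 − 1 = 2
  Gus: 0 − 4 = -4
Chen has the best Copeland score.

Chen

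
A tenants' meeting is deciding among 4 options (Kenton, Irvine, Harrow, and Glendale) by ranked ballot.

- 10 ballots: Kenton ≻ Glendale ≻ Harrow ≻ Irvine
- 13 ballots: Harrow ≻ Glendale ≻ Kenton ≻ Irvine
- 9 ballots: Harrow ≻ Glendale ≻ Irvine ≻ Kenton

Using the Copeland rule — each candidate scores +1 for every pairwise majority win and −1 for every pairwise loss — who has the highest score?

Pairwise results:
  Kenton vs Irvine: Kenton wins 23–9.
  Kenton vs Harrow: Harrow wins 22–10.
  Kenton vs Glendale: Glendale wins 22–10.
  Irvine vs Harrow: Harrow wins 32–0.
  Irvine vs Glendale: Glendale wins 32–0.
  Harrow vs Glendale: Harrow wins 22–10.
Copeland scores (wins − losses):
  Kenton: 1 − 2 = -1
  Irvine: 0 − 3 = -3
  Harrow: 3 − 0 = 3
  Glendale: 2 − 1 = 1
Harrow has the best Copeland score.

Harrow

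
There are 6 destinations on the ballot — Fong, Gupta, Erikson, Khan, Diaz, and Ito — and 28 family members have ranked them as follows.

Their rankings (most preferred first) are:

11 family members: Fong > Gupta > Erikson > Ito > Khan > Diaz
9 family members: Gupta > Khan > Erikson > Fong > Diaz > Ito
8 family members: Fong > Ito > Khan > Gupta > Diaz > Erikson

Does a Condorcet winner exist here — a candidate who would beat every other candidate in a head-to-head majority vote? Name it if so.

Head-to-head results (28 voters total):
Fong vs Gupta: Fong wins 19–9.
Fong vs Erikson: Fong wins 19–9.
Fong vs Khan: Fong wins 19–9.
Fong vs Diaz: Fong wins 28–0.
Fong vs Ito: Fong wins 28–0.
Gupta vs Erikson: Gupta wins 28–0.
Gupta vs Khan: Gupta wins 20–8.
Gupta vs Diaz: Gupta wins 28–0.
Gupta vs Ito: Gupta wins 20–8.
Erikson vs Khan: Khan wins 17–11.
Erikson vs Diaz: Erikson wins 20–8.
Erikson vs Ito: Erikson wins 20–8.
Khan vs Diaz: Khan wins 28–0.
Khan vs Ito: Ito wins 19–9.
Diaz vs Ito: Ito wins 19–9.
Fong beats each rival — Gupta (19–9), Erikson (19–9), Khan (19–9), Diaz (28–0), Ito (28–0) — so Fong is the Condorcet winner.

Fong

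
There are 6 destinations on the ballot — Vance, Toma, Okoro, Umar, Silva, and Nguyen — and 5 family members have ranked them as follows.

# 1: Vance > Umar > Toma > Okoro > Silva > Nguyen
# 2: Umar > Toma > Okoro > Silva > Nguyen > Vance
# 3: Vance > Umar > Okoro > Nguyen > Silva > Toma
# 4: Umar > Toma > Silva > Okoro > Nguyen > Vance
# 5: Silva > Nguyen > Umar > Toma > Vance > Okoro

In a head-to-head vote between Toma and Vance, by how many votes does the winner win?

1

Ballots ranking Toma above Vance: 3.
Ballots ranking Vance above Toma: 2.
Toma wins 3–2, a margin of 1.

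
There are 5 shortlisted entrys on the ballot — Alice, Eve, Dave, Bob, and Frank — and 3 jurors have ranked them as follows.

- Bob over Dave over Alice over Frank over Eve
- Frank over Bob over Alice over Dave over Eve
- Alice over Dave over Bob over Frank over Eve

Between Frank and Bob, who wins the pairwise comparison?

Bob

Ballots ranking Frank above Bob: 1.
Ballots ranking Bob above Frank: 2.
Bob wins the head-to-head, 2–1.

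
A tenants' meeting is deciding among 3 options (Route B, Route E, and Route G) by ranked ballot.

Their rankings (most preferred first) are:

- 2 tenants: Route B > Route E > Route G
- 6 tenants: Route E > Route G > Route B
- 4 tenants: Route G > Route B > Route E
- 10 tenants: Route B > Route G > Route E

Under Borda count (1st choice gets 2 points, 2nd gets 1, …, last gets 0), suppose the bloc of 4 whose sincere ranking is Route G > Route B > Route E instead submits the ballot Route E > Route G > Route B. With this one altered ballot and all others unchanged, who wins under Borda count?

Borda totals with the altered ballot: Route B 24, Route E 22, Route G 20.
The winner is unchanged: still Route B.

Route B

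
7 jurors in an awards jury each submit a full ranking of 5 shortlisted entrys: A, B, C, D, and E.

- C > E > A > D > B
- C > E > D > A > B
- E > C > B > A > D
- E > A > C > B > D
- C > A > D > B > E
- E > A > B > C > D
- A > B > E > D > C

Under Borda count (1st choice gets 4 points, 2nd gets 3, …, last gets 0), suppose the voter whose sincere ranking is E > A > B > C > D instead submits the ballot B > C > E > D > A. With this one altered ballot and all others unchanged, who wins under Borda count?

C

Borda totals with the altered ballot: A 14, B 11, C 20, D 7, E 18.
The switch changes the winner from E to C.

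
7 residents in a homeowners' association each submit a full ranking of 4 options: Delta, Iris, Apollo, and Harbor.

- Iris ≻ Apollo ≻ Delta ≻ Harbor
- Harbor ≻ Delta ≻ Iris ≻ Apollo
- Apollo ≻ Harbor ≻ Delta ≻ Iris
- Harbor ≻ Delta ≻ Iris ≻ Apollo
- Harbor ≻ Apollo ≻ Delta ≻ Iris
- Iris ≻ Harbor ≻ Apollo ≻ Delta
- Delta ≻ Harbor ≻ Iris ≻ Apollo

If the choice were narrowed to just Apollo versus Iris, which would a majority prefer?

Iris

Ballots ranking Apollo above Iris: 2.
Ballots ranking Iris above Apollo: 5.
Iris wins the head-to-head, 5–2.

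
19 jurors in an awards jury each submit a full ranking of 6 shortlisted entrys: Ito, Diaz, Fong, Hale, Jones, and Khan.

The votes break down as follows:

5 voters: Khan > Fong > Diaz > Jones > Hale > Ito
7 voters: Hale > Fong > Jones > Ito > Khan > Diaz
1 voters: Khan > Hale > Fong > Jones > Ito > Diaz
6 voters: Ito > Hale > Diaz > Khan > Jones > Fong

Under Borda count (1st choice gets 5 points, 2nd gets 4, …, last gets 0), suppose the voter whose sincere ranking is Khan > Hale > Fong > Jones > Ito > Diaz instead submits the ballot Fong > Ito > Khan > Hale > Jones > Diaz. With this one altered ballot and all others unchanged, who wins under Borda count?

Hale

Borda totals with the altered ballot: Ito 48, Diaz 33, Fong 53, Hale 66, Jones 38, Khan 47.
The winner is unchanged: still Hale.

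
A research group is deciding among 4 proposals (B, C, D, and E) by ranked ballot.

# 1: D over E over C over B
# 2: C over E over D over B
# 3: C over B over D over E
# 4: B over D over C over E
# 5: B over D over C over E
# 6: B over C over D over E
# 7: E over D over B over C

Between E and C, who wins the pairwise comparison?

C

Ballots ranking E above C: 2.
Ballots ranking C above E: 5.
C wins the head-to-head, 5–2.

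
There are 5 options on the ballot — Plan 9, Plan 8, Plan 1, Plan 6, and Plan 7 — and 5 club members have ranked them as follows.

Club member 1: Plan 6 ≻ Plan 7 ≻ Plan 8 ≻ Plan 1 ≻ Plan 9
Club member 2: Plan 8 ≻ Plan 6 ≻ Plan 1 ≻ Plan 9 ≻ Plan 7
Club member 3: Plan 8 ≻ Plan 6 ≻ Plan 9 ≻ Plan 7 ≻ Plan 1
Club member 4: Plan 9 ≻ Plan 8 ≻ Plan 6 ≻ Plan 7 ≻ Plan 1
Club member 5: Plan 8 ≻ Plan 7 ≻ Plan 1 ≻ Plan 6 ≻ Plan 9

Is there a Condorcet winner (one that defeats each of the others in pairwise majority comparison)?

Head-to-head results (5 voters total):
Plan 9 vs Plan 8: Plan 8 wins 4–1.
Plan 9 vs Plan 1: Plan 1 wins 3–2.
Plan 9 vs Plan 6: Plan 6 wins 4–1.
Plan 9 vs Plan 7: Plan 9 wins 3–2.
Plan 8 vs Plan 1: Plan 8 wins 5–0.
Plan 8 vs Plan 6: Plan 8 wins 4–1.
Plan 8 vs Plan 7: Plan 8 wins 4–1.
Plan 1 vs Plan 6: Plan 6 wins 4–1.
Plan 1 vs Plan 7: Plan 7 wins 4–1.
Plan 6 vs Plan 7: Plan 6 wins 4–1.
Plan 8 beats each rival — Plan 9 (4–1), Plan 1 (5–0), Plan 6 (4–1), Plan 7 (4–1) — so Plan 8 is the Condorcet winner.

Yes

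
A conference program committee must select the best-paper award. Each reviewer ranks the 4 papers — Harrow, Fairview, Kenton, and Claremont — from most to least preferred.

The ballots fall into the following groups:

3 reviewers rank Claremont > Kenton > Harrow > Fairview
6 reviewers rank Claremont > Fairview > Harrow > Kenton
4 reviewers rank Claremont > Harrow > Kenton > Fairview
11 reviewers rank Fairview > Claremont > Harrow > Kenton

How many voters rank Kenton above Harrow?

3

Ballots ranking Kenton above Harrow: 3.
Ballots ranking Harrow above Kenton: 6+4+11 = 21.
So 3 of 24 voters prefer Kenton to Harrow.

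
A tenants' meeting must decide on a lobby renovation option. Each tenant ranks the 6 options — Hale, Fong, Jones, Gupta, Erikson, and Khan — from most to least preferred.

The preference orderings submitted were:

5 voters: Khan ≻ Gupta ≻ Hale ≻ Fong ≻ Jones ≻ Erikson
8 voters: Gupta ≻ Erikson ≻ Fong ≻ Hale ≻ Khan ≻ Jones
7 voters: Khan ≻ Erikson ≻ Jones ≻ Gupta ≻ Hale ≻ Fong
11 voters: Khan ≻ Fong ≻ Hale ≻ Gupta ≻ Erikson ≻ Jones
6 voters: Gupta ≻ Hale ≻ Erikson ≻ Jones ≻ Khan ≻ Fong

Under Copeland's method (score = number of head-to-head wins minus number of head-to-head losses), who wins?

Khan

Pairwise results:
  Hale vs Fong: Fong wins 19–18.
  Hale vs Jones: Hale wins 30–7.
  Hale vs Gupta: Gupta wins 26–11.
  Hale vs Erikson: Hale wins 22–15.
  Hale vs Khan: Khan wins 23–14.
  Fong vs Jones: Fong wins 24–13.
  Fong vs Gupta: Gupta wins 26–11.
  Fong vs Erikson: Erikson wins 21–16.
  Fong vs Khan: Khan wins 29–8.
  Jones vs Gupta: Gupta wins 30–7.
  Jones vs Erikson: Erikson wins 32–5.
  Jones vs Khan: Khan wins 31–6.
  Gupta vs Erikson: Gupta wins 30–7.
  Gupta vs Khan: Khan wins 23–14.
  Erikson vs Khan: Khan wins 23–14.
Copeland scores (wins − losses):
  Hale: 2 − 3 = -1
  Fong: 2 − 3 = -1
  Jones: 0 − 5 = -5
  Gupta: 4 − 1 = 3
  Erikson: 2 − 3 = -1
  Khan: 5 − 0 = 5
Khan has the best Copeland score.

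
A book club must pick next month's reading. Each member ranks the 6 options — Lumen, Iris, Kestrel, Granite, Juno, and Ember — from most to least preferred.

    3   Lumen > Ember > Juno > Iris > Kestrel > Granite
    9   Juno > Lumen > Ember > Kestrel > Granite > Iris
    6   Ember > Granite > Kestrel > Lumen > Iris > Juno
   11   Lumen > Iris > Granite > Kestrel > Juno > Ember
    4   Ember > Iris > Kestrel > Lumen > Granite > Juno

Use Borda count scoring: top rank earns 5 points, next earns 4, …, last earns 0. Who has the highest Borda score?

Borda scores:
  Lumen: 3·5 + 9·4 + 6·2 + 11·5 + 4·2 = 126
  Iris: 3·2 + 9·0 + 6·1 + 11·4 + 4·4 = 72
  Kestrel: 3·1 + 9·2 + 6·3 + 11·2 + 4·3 = 73
  Granite: 3·0 + 9·1 + 6·4 + 11·3 + 4·1 = 70
  Juno: 3·3 + 9·5 + 6·0 + 11·1 + 4·0 = 65
  Ember: 3·4 + 9·3 + 6·5 + 11·0 + 4·5 = 89
Lumen has the highest total.

Lumen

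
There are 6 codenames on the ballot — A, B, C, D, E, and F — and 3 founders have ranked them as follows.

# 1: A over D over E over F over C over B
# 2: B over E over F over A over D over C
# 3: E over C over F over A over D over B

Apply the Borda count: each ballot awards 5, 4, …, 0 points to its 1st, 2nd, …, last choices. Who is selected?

Borda scores:
  A: 5 + 2 + 2 = 9
  B: 0 + 5 + 0 = 5
  C: 1 + 0 + 4 = 5
  D: 4 + 1 + 1 = 6
  E: 3 + 4 + 5 = 12
  F: 2 + 3 + 3 = 8
E has the highest total.

E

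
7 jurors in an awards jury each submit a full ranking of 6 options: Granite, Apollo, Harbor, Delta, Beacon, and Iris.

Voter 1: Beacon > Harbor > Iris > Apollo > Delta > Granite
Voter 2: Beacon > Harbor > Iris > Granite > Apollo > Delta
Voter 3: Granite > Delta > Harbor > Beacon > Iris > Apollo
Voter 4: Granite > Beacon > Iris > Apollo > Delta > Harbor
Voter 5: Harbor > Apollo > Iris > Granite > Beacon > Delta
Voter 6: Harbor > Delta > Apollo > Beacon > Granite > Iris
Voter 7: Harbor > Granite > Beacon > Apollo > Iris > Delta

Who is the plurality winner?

Harbor

First-place vote totals:
  Granite: 2
  Apollo: 0
  Harbor: 3
  Delta: 0
  Beacon: 2
  Iris: 0
Harbor has the most first-place votes.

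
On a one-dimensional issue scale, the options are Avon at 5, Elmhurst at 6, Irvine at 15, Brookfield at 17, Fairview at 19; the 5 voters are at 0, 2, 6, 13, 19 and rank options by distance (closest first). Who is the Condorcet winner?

With single-peaked preferences on a line, the Condorcet winner is the candidate closest to the median voter.
The median voter (position 6) is closest to Elmhurst at 6.
Check: Elmhurst vs Fairview — voters closer to Elmhurst: 3 of 5.

Elmhurst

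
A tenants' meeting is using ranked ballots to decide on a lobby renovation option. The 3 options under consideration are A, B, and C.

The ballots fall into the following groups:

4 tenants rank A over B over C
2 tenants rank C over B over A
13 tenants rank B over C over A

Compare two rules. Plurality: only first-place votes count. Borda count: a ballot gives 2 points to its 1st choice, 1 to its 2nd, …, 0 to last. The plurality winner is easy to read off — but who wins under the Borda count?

B

Plurality first-place counts: A 4, B 13, C 2 → B.
Borda totals: A 8, B 32, C 17 → B.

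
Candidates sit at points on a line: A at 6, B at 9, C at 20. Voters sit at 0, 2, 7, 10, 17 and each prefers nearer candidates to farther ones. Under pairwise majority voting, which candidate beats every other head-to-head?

With single-peaked preferences on a line, the Condorcet winner is the candidate closest to the median voter.
The median voter (position 7) is closest to A at 6.
Check: A vs B — voters closer to A: 3 of 5.

A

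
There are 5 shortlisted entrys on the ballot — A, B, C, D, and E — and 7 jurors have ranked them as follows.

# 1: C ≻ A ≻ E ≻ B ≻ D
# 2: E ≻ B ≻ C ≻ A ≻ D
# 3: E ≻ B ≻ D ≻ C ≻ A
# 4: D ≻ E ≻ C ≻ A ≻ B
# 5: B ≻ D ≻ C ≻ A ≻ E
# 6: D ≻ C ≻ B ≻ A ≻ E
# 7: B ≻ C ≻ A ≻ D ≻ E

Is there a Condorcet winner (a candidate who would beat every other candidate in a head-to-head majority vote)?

Head-to-head results (7 voters total):
A vs B: B wins 5–2.
A vs C: C wins 7–0.
A vs D: D wins 4–3.
A vs E: A wins 4–3.
B vs C: B wins 4–3.
B vs D: B wins 5–2.
B vs E: E wins 4–3.
C vs D: D wins 4–3.
C vs E: C wins 4–3.
D vs E: D wins 4–3.
No candidate beats all others: A beats E beats B beats A, a majority cycle.

No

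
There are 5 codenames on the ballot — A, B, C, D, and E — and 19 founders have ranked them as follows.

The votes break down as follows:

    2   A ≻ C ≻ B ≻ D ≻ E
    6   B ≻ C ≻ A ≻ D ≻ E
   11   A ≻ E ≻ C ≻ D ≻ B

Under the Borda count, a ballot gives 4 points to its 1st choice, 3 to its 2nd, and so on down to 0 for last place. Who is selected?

Borda scores:
  A: 2·4 + 6·2 + 11·4 = 64
  B: 2·2 + 6·4 + 11·0 = 28
  C: 2·3 + 6·3 + 11·2 = 46
  D: 2·1 + 6·1 + 11·1 = 19
  E: 2·0 + 6·0 + 11·3 = 33
A has the highest total.

A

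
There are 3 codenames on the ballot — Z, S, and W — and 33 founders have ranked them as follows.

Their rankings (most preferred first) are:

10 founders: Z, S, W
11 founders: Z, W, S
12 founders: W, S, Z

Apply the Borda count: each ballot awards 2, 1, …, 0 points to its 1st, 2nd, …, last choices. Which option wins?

Z

Borda scores:
  Z: 10·2 + 11·2 + 12·0 = 42
  S: 10·1 + 11·0 + 12·1 = 22
  W: 10·0 + 11·1 + 12·2 = 35
Z has the highest total.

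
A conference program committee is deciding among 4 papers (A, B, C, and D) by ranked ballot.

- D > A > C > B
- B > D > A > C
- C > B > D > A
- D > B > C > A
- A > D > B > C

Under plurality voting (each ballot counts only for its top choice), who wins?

D

First-place vote totals:
  A: 1
  B: 1
  C: 1
  D: 2
D has the most first-place votes.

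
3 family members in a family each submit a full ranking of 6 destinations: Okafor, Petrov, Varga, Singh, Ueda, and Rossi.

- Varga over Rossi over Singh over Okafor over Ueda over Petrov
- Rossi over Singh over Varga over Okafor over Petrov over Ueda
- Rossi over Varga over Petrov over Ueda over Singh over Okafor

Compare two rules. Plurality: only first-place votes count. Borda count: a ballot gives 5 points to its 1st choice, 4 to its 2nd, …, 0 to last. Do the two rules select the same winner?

Plurality first-place counts: Okafor 0, Petrov 0, Varga 1, Singh 0, Ueda 0, Rossi 2 → Rossi.
Borda totals: Okafor 4, Petrov 4, Varga 12, Singh 8, Ueda 3, Rossi 14 → Rossi.
The two rules agree on Rossi.

Yes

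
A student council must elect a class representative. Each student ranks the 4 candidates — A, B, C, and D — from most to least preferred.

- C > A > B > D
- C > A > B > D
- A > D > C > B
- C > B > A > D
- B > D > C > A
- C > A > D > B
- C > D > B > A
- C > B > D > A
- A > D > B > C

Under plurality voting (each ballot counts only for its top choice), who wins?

First-place vote totals:
  A: 2
  B: 1
  C: 6
  D: 0
C has the most first-place votes.

C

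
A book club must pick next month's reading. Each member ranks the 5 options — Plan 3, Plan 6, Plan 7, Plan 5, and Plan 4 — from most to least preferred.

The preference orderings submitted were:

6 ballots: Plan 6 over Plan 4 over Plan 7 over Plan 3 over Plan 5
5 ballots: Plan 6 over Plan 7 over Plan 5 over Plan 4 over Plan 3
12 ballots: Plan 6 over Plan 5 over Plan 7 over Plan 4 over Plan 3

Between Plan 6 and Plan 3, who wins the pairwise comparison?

Ballots ranking Plan 6 above Plan 3: 6+5+12 = 23.
Ballots ranking Plan 3 above Plan 6: 0.
Plan 6 wins the head-to-head, 23–0.

Plan 6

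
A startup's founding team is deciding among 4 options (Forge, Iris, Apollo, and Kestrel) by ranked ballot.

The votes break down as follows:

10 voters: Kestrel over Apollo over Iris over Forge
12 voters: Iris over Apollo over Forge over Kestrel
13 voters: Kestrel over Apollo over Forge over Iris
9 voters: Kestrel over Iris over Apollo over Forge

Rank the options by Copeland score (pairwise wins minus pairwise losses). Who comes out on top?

Kestrel

Pairwise results:
  Forge vs Iris: Iris wins 31–13.
  Forge vs Apollo: Apollo wins 44–0.
  Forge vs Kestrel: Kestrel wins 32–12.
  Iris vs Apollo: Apollo wins 23–21.
  Iris vs Kestrel: Kestrel wins 32–12.
  Apollo vs Kestrel: Kestrel wins 32–12.
Copeland scores (wins − losses):
  Forge: 0 − 3 = -3
  Iris: 1 − 2 = -1
  Apollo: 2 − 1 = 1
  Kestrel: 3 − 0 = 3
Kestrel has the best Copeland score.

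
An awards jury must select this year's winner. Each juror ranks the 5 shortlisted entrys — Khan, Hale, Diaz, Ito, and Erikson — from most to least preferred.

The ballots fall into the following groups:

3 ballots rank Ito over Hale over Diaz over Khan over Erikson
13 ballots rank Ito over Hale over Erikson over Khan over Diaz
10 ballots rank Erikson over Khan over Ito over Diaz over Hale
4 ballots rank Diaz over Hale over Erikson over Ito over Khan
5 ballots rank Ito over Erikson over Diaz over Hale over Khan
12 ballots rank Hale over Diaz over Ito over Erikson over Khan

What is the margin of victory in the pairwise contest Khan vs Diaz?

Ballots ranking Khan above Diaz: 13+10 = 23.
Ballots ranking Diaz above Khan: 3+4+5+12 = 24.
Diaz wins 24–23, a margin of 1.

1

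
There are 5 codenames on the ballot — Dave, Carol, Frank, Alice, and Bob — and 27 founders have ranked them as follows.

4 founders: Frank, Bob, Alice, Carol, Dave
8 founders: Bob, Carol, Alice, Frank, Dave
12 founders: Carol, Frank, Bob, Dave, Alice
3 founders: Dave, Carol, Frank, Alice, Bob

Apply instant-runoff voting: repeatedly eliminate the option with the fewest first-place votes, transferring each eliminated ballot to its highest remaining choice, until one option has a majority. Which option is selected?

Round 1: Carol 12, Bob 8, Frank 4, Dave 3, Alice 0. Alice has the fewest and is eliminated.
Round 2: Carol 12, Bob 8, Frank 4, Dave 3. Dave has the fewest and is eliminated.
Round 3: Carol 15, Bob 8, Frank 4. Carol has a majority.

Carol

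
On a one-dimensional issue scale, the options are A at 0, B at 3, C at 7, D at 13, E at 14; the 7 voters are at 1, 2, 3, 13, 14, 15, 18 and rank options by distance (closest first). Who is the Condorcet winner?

With single-peaked preferences on a line, the Condorcet winner is the candidate closest to the median voter.
The median voter (position 13) is closest to D at 13.
Check: D vs C — voters closer to D: 4 of 7.

D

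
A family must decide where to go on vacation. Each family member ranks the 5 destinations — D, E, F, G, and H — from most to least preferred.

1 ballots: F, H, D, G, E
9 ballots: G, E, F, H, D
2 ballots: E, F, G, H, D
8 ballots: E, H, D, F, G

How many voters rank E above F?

Ballots ranking E above F: 9+2+8 = 19.
Ballots ranking F above E: 1.
So 19 of 20 voters prefer E to F.

19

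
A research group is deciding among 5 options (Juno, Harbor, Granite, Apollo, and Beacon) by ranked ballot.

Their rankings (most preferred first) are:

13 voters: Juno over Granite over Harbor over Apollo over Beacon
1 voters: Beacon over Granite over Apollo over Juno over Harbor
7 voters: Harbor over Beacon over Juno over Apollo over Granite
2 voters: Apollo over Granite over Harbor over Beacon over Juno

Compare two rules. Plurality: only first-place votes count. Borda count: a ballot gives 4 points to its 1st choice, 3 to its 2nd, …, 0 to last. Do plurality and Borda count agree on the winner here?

Yes

Plurality first-place counts: Juno 13, Harbor 7, Granite 0, Apollo 2, Beacon 1 → Juno.
Borda totals: Juno 67, Harbor 58, Granite 48, Apollo 30, Beacon 27 → Juno.
The two rules agree on Juno.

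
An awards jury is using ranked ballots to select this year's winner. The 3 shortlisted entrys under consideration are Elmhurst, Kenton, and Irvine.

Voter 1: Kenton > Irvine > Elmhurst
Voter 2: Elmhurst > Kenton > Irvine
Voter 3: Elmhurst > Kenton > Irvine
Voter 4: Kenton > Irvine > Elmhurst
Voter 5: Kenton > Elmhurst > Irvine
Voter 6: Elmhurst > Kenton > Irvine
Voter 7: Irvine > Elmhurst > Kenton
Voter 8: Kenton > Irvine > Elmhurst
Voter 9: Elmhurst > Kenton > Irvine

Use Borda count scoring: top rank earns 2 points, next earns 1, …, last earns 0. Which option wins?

Borda scores:
  Elmhurst: 0 + 2 + 2 + 0 + 1 + 2 + 1 + 0 + 2 = 10
  Kenton: 2 + 1 + 1 + 2 + 2 + 1 + 0 + 2 + 1 = 12
  Irvine: 1 + 0 + 0 + 1 + 0 + 0 + 2 + 1 + 0 = 5
Kenton has the highest total.

Kenton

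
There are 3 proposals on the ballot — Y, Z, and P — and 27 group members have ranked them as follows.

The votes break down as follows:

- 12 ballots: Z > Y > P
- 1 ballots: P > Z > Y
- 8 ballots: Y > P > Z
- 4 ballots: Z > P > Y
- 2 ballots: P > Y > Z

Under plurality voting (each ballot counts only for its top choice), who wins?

First-place vote totals:
  Y: 8
  Z: 16
  P: 3
Z has the most first-place votes.

Z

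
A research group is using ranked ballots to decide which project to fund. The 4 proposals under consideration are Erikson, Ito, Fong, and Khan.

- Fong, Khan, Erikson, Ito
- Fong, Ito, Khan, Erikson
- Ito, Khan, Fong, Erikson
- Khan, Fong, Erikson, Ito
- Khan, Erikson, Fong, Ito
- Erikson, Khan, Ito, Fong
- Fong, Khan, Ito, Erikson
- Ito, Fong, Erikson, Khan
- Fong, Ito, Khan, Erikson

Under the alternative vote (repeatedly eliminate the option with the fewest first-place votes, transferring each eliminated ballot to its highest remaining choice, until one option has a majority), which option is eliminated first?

Round 1: Fong 4, Ito 2, Khan 2, Erikson 1. Erikson has the fewest and is eliminated.
Round 2: Fong 4, Khan 3, Ito 2. Ito has the fewest and is eliminated.
Round 3: Fong 5, Khan 4. Fong has a majority.

Erikson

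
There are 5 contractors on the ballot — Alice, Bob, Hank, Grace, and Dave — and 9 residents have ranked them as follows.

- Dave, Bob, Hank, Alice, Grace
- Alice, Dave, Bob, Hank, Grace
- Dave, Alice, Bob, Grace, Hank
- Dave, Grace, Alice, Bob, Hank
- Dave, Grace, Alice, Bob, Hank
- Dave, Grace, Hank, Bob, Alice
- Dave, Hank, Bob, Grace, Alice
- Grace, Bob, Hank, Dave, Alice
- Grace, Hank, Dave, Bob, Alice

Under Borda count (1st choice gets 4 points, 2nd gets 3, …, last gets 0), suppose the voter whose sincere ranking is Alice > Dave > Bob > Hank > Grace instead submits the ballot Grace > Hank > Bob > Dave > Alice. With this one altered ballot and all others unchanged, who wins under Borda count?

Dave

Borda totals with the altered ballot: Alice 8, Bob 16, Hank 15, Grace 23, Dave 28.
The winner is unchanged: still Dave.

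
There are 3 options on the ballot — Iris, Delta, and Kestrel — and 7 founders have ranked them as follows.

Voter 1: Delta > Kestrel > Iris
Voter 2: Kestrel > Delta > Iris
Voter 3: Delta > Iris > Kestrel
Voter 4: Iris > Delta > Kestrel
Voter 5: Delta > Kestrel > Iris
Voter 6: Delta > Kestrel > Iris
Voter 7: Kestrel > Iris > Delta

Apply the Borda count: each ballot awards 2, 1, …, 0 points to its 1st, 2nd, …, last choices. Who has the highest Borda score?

Delta

Borda scores:
  Iris: 0 + 0 + 1 + 2 + 0 + 0 + 1 = 4
  Delta: 2 + 1 + 2 + 1 + 2 + 2 + 0 = 10
  Kestrel: 1 + 2 + 0 + 0 + 1 + 1 + 2 = 7
Delta has the highest total.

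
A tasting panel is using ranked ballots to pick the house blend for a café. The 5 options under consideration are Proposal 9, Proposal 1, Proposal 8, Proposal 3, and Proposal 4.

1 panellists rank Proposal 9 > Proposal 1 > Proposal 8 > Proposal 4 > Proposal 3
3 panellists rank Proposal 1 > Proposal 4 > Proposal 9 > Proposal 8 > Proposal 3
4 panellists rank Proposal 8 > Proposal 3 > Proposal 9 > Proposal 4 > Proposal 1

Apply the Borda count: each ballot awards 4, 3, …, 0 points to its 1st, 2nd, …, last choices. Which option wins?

Proposal 8

Borda scores:
  Proposal 9: 4 + 3·2 + 4·2 = 18
  Proposal 1: 3 + 3·4 + 4·0 = 15
  Proposal 8: 2 + 3·1 + 4·4 = 21
  Proposal 3: 0 + 3·0 + 4·3 = 12
  Proposal 4: 1 + 3·3 + 4·1 = 14
Proposal 8 has the highest total.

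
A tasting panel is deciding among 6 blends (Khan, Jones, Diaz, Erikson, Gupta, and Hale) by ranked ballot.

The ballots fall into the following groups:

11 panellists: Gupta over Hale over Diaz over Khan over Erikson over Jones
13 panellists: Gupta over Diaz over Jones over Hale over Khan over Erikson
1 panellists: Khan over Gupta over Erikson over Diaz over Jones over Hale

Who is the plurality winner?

Gupta

First-place vote totals:
  Khan: 1
  Jones: 0
  Diaz: 0
  Erikson: 0
  Gupta: 24
  Hale: 0
Gupta has the most first-place votes.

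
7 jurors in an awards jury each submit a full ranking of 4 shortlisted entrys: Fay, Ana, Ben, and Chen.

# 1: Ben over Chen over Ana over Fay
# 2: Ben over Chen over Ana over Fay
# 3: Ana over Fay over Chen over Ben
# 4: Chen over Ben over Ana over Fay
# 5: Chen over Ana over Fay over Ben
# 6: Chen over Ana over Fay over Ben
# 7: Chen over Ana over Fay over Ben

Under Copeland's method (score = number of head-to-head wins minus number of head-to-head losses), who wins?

Chen

Pairwise results:
  Fay vs Ana: Ana wins 7–0.
  Fay vs Ben: Fay wins 4–3.
  Fay vs Chen: Chen wins 6–1.
  Ana vs Ben: Ana wins 4–3.
  Ana vs Chen: Chen wins 6–1.
  Ben vs Chen: Chen wins 5–2.
Copeland scores (wins − losses):
  Fay: 1 − 2 = -1
  Ana: 2 − 1 = 1
  Ben: 0 − 3 = -3
  Chen: 3 − 0 = 3
Chen has the best Copeland score.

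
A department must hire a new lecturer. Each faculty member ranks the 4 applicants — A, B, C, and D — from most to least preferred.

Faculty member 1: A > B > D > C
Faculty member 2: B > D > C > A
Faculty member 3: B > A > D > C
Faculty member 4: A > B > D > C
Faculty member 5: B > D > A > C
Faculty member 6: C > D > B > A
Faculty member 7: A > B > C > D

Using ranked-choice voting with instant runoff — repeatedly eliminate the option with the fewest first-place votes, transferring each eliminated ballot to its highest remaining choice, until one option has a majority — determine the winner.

Round 1: A 3, B 3, C 1, D 0. D has the fewest and is eliminated.
Round 2: A 3, B 3, C 1. C has the fewest and is eliminated.
Round 3: B 4, A 3. B has a majority.

B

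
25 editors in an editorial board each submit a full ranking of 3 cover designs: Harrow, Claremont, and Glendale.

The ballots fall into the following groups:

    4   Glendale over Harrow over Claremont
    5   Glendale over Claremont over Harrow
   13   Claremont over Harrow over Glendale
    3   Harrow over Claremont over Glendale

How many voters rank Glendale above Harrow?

9

Ballots ranking Glendale above Harrow: 4+5 = 9.
Ballots ranking Harrow above Glendale: 13+3 = 16.
So 9 of 25 voters prefer Glendale to Harrow.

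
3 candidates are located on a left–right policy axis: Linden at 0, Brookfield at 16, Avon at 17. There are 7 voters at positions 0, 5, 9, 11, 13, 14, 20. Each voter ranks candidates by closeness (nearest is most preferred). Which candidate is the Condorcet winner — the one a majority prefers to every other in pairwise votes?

With single-peaked preferences on a line, the Condorcet winner is the candidate closest to the median voter.
The median voter (position 11) is closest to Brookfield at 16.
Check: Brookfield vs Linden — voters closer to Brookfield: 5 of 7.

Brookfield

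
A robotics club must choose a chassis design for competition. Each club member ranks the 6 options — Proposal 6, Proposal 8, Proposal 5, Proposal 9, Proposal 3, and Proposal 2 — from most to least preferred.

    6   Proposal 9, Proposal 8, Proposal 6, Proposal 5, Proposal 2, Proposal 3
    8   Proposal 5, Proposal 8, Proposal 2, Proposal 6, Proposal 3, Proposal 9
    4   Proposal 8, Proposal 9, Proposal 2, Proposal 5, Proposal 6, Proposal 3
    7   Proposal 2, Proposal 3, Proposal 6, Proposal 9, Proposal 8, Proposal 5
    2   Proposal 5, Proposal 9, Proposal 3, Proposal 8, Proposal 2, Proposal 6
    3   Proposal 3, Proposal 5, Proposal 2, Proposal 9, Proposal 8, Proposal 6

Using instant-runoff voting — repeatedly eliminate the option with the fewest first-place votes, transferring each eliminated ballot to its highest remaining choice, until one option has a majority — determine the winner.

Proposal 9

Round 1: Proposal 5 10, Proposal 2 7, Proposal 9 6, Proposal 8 4, Proposal 3 3, Proposal 6 0. Proposal 6 has the fewest and is eliminated.
Round 2: Proposal 5 10, Proposal 2 7, Proposal 9 6, Proposal 8 4, Proposal 3 3. Proposal 3 has the fewest and is eliminated.
Round 3: Proposal 5 13, Proposal 2 7, Proposal 9 6, Proposal 8 4. Proposal 8 has the fewest and is eliminated.
Round 4: Proposal 5 13, Proposal 9 10, Proposal 2 7. Proposal 2 has the fewest and is eliminated.
Round 5: Proposal 9 17, Proposal 5 13. Proposal 9 has a majority.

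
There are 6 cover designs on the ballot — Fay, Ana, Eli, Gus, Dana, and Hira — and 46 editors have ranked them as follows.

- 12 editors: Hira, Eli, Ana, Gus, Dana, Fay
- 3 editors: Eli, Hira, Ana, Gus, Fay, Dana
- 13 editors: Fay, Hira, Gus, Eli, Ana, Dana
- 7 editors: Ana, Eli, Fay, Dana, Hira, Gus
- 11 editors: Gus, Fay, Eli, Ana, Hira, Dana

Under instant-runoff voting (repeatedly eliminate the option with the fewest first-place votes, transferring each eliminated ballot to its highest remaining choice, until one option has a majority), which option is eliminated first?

Dana

Round 1: Fay 13, Hira 12, Gus 11, Ana 7, Eli 3, Dana 0. Dana has the fewest and is eliminated.
Round 2: Fay 13, Hira 12, Gus 11, Ana 7, Eli 3. Eli has the fewest and is eliminated.
Round 3: Hira 15, Fay 13, Gus 11, Ana 7. Ana has the fewest and is eliminated.
Round 4: Fay 20, Hira 15, Gus 11. Gus has the fewest and is eliminated.
Round 5: Fay 31, Hira 15. Fay has a majority.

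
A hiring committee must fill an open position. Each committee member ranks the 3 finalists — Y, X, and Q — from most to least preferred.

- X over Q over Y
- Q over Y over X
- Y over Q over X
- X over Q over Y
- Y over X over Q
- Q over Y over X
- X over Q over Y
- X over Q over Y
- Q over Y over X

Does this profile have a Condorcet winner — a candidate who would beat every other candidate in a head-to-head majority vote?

No

Head-to-head results (9 voters total):
Y vs X: Y wins 5–4.
Y vs Q: Q wins 7–2.
X vs Q: X wins 5–4.
No candidate beats all others: Y beats X beats Q beats Y, a majority cycle.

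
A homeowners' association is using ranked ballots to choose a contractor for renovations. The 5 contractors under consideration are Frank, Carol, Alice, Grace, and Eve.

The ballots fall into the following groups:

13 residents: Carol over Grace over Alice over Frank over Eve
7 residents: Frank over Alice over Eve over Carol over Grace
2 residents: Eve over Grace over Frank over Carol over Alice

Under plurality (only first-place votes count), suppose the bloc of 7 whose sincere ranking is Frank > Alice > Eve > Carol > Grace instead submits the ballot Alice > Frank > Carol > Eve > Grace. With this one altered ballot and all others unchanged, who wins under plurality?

Carol

First-place totals with the altered ballot: Frank 0, Carol 13, Alice 7, Grace 0, Eve 2.
The winner is unchanged: still Carol.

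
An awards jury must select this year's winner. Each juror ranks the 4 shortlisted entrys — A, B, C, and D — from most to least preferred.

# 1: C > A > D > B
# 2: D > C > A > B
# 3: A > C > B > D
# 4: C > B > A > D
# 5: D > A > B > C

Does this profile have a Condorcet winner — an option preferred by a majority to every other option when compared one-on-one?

Head-to-head results (5 voters total):
A vs B: A wins 4–1.
A vs C: C wins 3–2.
A vs D: A wins 3–2.
B vs C: C wins 4–1.
B vs D: D wins 3–2.
C vs D: C wins 3–2.
C beats each rival — A (3–2), B (4–1), D (3–2) — so C is the Condorcet winner.

Yes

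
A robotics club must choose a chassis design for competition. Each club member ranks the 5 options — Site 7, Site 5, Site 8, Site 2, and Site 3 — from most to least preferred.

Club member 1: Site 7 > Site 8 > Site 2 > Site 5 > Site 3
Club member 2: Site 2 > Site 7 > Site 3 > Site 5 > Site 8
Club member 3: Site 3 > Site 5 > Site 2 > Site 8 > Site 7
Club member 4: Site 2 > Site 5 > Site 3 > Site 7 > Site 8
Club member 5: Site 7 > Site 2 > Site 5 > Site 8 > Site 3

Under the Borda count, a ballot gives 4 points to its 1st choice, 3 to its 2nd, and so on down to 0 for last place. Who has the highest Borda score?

Borda scores:
  Site 7: 4 + 3 + 0 + 1 + 4 = 12
  Site 5: 1 + 1 + 3 + 3 + 2 = 10
  Site 8: 3 + 0 + 1 + 0 + 1 = 5
  Site 2: 2 + 4 + 2 + 4 + 3 = 15
  Site 3: 0 + 2 + 4 + 2 + 0 = 8
Site 2 has the highest total.

Site 2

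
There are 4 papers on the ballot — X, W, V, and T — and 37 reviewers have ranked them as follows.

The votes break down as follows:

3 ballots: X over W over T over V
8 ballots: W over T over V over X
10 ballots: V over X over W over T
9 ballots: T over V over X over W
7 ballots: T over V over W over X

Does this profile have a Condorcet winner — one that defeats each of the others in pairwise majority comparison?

Head-to-head results (37 voters total):
X vs W: X wins 22–15.
X vs V: V wins 34–3.
X vs T: T wins 24–13.
W vs V: V wins 26–11.
W vs T: W wins 21–16.
V vs T: T wins 27–10.
No candidate beats all others: X beats W beats T beats X, a majority cycle.

No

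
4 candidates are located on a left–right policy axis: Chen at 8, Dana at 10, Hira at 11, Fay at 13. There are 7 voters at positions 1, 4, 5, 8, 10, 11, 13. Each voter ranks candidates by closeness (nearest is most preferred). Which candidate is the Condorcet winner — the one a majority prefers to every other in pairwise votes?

Chen

With single-peaked preferences on a line, the Condorcet winner is the candidate closest to the median voter.
The median voter (position 8) is closest to Chen at 8.
Check: Chen vs Fay — voters closer to Chen: 5 of 7.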